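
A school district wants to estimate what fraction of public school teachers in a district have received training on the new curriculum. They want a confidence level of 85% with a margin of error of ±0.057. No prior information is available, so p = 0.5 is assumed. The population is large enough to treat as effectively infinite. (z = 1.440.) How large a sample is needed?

160

With p = 0.5, p(1−p) = 0.25.
n = z²·p(1−p)/E² = 1.440² × 0.2500 / 0.057² = 2.0736 × 0.2500 / 0.003249 ≈ 159.56.
Rounding up gives n = 160.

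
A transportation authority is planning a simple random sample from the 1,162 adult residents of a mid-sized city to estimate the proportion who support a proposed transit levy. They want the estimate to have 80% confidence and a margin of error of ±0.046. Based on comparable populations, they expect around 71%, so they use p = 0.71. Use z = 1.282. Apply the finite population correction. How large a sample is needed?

141

Unadjusted: n₀ = 1.282² × 0.71 × 0.29 / 0.046² ≈ 159.93, so n₀ = 160.
Finite population correction with N = 1,162: n = n₀ / (1 + (n₀−1)/N) = 160 / (1 + 159/1162) = 160 / 1.1368 ≈ 140.74.
Rounding up, n = 141.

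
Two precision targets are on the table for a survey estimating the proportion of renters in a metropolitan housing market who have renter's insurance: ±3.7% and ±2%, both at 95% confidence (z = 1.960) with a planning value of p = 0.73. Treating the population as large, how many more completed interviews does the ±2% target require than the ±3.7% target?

At ±3.7%: n = 1.960² × 0.1971 / 0.037² ≈ 553.09 → 554.
At ±2%: n = 1.960² × 0.1971 / 0.020² ≈ 1892.95 → 1893.
Additional respondents: 1893 − 554 = 1339.

1339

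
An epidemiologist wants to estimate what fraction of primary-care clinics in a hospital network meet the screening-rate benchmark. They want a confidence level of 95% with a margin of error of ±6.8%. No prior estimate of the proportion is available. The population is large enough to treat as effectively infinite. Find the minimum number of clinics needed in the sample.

208

For 95% confidence, z = 1.96.
With no prior estimate, use p = 0.5, giving p(1−p) = 0.25.
n = z²·p(1−p)/E² = 1.96² × 0.2500 / 0.068² = 3.8416 × 0.2500 / 0.004624 ≈ 207.70.
Rounding up gives n = 208.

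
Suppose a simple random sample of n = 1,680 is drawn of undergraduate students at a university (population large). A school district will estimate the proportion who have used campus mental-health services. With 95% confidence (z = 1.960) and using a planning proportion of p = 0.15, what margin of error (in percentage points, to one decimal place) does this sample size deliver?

SE(p̂) = √[p(1−p)/n] = √[0.1275/1680] = 0.00871.
E = z × SE = 1.960 × 0.00871 = 0.01707, or 1.7 percentage points.

1.7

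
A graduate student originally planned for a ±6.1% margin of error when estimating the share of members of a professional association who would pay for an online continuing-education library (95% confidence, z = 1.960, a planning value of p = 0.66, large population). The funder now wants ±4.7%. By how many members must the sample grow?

At ±6.1%: n = 1.960² × 0.2244 / 0.061² ≈ 231.67 → 232.
At ±4.7%: n = 1.960² × 0.2244 / 0.047² ≈ 390.25 → 391.
Additional respondents: 391 − 232 = 159.

159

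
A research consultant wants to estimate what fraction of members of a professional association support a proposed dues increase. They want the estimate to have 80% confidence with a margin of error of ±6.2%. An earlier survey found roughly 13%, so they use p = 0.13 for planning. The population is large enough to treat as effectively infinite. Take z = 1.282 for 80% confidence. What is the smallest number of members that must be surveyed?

49

With p = 0.13, p(1−p) = 0.1131.
n = z²·p(1−p)/E² = 1.282² × 0.1131 / 0.062² = 1.6435 × 0.1131 / 0.003844 ≈ 48.36.
Rounding up gives n = 49.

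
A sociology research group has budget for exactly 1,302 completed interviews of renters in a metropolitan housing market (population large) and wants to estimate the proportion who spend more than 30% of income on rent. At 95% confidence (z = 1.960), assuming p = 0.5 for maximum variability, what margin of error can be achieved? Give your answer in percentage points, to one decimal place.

2.7

SE(p̂) = √[p(1−p)/n] = √[0.2500/1302] = 0.01386.
E = z × SE = 1.960 × 0.01386 = 0.02716, or 2.7 percentage points.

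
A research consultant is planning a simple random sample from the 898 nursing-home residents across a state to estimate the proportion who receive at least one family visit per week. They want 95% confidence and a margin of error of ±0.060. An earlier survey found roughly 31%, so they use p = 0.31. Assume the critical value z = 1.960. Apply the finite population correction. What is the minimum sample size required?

183

Unadjusted: n₀ = 1.960² × 0.31 × 0.69 / 0.060² ≈ 228.26, so n₀ = 229.
Finite population correction with N = 898: n = n₀ / (1 + (n₀−1)/N) = 229 / (1 + 228/898) = 229 / 1.2539 ≈ 182.63.
Rounding up, n = 183.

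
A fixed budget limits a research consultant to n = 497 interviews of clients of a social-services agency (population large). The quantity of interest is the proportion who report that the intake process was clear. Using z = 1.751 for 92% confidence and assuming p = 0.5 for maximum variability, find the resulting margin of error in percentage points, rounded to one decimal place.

SE(p̂) = √[p(1−p)/n] = √[0.2500/497] = 0.02243.
E = z × SE = 1.751 × 0.02243 = 0.03927, or 3.9 percentage points.

3.9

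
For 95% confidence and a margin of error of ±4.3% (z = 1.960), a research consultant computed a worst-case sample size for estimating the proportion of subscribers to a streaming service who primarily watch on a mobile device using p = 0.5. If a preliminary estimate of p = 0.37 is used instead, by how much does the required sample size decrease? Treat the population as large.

Conservative (p = 0.5): n = 1.960² × 0.25 / 0.043² ≈ 519.42 → 520.
Using p = 0.37: p(1−p) = 0.2331, so n = 1.960² × 0.2331 / 0.043² ≈ 484.30 → 485.
Reduction: 520 − 485 = 35.

35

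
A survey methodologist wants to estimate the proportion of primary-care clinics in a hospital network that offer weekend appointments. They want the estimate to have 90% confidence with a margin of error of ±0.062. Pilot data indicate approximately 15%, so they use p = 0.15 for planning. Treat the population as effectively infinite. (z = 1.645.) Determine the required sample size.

With p = 0.15, p(1−p) = 0.1275.
n = z²·p(1−p)/E² = 1.645² × 0.1275 / 0.062² = 2.7060 × 0.1275 / 0.003844 ≈ 89.75.
Rounding up gives n = 90.

90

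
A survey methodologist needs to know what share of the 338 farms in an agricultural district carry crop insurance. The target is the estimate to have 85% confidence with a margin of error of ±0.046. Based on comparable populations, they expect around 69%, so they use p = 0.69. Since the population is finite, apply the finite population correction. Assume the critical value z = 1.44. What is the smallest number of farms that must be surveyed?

Unadjusted: n₀ = 1.44² × 0.69 × 0.31 / 0.046² ≈ 209.61, so n₀ = 210.
Finite population correction with N = 338: n = n₀ / (1 + (n₀−1)/N) = 210 / (1 + 209/338) = 210 / 1.6183 ≈ 129.76.
Rounding up, n = 130.

130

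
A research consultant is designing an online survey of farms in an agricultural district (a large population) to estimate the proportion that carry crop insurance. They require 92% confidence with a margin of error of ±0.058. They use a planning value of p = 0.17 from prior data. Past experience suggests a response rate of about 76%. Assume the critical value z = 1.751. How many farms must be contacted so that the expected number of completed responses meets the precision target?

170

Completed interviews needed: n₀ = 1.751² × 0.1411 / 0.058² ≈ 128.60 → 129.
At a 76% response rate, contacts needed = 129 / 0.76 ≈ 169.74 → 170.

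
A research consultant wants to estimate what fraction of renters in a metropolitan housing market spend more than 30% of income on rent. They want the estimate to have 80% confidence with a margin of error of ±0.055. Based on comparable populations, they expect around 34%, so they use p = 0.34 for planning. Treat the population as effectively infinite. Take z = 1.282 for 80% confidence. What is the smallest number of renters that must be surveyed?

With p = 0.34, p(1−p) = 0.2244.
n = z²·p(1−p)/E² = 1.282² × 0.2244 / 0.055² = 1.6435 × 0.2244 / 0.003025 ≈ 121.92.
Rounding up gives n = 122.

122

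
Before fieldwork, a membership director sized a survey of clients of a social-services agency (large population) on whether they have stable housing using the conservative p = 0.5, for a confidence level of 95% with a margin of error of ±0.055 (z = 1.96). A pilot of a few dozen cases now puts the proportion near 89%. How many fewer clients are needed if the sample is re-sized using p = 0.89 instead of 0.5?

193

Conservative (p = 0.5): n = 1.96² × 0.25 / 0.055² ≈ 317.49 → 318.
Using p = 0.89: p(1−p) = 0.0979, so n = 1.96² × 0.0979 / 0.055² ≈ 124.33 → 125.
Reduction: 318 − 125 = 193.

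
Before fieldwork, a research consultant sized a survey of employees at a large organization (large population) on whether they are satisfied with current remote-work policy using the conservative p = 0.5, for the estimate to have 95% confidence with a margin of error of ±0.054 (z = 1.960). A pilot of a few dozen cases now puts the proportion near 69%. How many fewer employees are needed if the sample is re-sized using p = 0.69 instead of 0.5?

Conservative (p = 0.5): n = 1.960² × 0.25 / 0.054² ≈ 329.36 → 330.
Using p = 0.69: p(1−p) = 0.2139, so n = 1.960² × 0.2139 / 0.054² ≈ 281.80 → 282.
Reduction: 330 − 282 = 48.

48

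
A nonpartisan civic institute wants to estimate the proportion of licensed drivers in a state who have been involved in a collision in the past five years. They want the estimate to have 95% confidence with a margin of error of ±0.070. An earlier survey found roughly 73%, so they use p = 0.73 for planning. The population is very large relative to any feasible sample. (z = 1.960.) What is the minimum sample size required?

155

With p = 0.73, p(1−p) = 0.1971.
n = z²·p(1−p)/E² = 1.960² × 0.1971 / 0.070² = 3.8416 × 0.1971 / 0.004900 ≈ 154.53.
Rounding up gives n = 155.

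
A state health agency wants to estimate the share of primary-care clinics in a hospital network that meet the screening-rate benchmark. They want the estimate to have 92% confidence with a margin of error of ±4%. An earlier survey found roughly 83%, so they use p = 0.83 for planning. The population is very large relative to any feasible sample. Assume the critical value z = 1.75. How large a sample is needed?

271

With p = 0.83, p(1−p) = 0.1411.
n = z²·p(1−p)/E² = 1.75² × 0.1411 / 0.040² = 3.0625 × 0.1411 / 0.001600 ≈ 270.07.
Rounding up gives n = 271.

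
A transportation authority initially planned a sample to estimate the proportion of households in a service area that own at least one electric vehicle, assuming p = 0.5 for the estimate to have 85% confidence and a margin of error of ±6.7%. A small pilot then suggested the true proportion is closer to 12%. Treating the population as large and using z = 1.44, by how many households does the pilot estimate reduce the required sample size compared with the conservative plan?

Conservative (p = 0.5): n = 1.44² × 0.25 / 0.067² ≈ 115.48 → 116.
Using p = 0.12: p(1−p) = 0.1056, so n = 1.44² × 0.1056 / 0.067² ≈ 48.78 → 49.
Reduction: 116 − 49 = 67.

67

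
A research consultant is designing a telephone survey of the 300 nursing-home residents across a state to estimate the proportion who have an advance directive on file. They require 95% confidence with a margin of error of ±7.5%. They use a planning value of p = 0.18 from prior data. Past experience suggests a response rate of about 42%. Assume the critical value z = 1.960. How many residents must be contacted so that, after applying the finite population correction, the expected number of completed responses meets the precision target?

Completed interviews needed (unadjusted): n₀ = 1.960² × 0.1476 / 0.075² ≈ 100.80 → 101.
FPC for N = 300: n = 101 / (1 + 100/300) = 101 / 1.3333 ≈ 75.75 → 76.
At a 42% response rate, contacts needed = 76 / 0.42 ≈ 180.95 → 181.

181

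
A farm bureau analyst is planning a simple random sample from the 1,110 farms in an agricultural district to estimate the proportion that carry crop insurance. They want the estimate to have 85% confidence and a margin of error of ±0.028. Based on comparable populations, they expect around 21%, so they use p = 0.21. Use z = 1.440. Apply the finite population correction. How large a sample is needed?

315

Unadjusted: n₀ = 1.440² × 0.21 × 0.79 / 0.028² ≈ 438.79, so n₀ = 439.
Finite population correction with N = 1,110: n = n₀ / (1 + (n₀−1)/N) = 439 / (1 + 438/1110) = 439 / 1.3946 ≈ 314.79.
Rounding up, n = 315.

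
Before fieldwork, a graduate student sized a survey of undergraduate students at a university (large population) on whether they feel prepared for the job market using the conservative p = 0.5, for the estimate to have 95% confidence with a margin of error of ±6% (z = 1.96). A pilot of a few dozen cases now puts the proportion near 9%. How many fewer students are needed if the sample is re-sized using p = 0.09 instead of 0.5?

179

Conservative (p = 0.5): n = 1.96² × 0.25 / 0.060² ≈ 266.78 → 267.
Using p = 0.09: p(1−p) = 0.0819, so n = 1.96² × 0.0819 / 0.060² ≈ 87.40 → 88.
Reduction: 267 − 88 = 179.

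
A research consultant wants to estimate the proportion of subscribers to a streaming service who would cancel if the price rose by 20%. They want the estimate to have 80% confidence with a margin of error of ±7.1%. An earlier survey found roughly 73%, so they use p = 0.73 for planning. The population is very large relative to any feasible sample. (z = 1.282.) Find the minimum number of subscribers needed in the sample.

With p = 0.73, p(1−p) = 0.1971.
n = z²·p(1−p)/E² = 1.282² × 0.1971 / 0.071² = 1.6435 × 0.1971 / 0.005041 ≈ 64.26.
Rounding up gives n = 65.

65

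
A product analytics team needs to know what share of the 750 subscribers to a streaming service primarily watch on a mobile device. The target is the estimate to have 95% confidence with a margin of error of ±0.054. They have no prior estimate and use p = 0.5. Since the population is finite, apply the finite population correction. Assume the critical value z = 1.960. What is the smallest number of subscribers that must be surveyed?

Unadjusted: n₀ = 1.960² × 0.50 × 0.50 / 0.054² ≈ 329.36, so n₀ = 330.
Finite population correction with N = 750: n = n₀ / (1 + (n₀−1)/N) = 330 / (1 + 329/750) = 330 / 1.4387 ≈ 229.38.
Rounding up, n = 230.

230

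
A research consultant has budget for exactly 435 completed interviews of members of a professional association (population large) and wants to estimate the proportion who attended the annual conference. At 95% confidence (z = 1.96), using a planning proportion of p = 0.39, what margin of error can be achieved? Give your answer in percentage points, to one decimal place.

SE(p̂) = √[p(1−p)/n] = √[0.2379/435] = 0.02339.
E = z × SE = 1.96 × 0.02339 = 0.04584, or 4.6 percentage points.

4.6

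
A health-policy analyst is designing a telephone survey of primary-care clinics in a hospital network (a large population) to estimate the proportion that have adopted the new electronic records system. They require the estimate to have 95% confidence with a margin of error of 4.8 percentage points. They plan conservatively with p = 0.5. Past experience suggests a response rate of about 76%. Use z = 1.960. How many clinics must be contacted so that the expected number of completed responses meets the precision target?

549

Completed interviews needed: n₀ = 1.960² × 0.2500 / 0.048² ≈ 416.84 → 417.
At a 76% response rate, contacts needed = 417 / 0.76 ≈ 548.68 → 549.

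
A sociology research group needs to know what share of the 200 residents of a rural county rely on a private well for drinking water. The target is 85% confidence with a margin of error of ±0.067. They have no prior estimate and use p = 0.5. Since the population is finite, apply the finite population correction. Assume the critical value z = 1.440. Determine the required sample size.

74

Unadjusted: n₀ = 1.440² × 0.50 × 0.50 / 0.067² ≈ 115.48, so n₀ = 116.
Finite population correction with N = 200: n = n₀ / (1 + (n₀−1)/N) = 116 / (1 + 115/200) = 116 / 1.5750 ≈ 73.65.
Rounding up, n = 74.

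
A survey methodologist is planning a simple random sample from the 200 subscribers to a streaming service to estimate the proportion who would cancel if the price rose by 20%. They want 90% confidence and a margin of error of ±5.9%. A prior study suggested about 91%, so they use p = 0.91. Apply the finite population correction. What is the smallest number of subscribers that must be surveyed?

49

For 90% confidence, z = 1.645.
Unadjusted: n₀ = 1.645² × 0.91 × 0.09 / 0.059² ≈ 63.67, so n₀ = 64.
Finite population correction with N = 200: n = n₀ / (1 + (n₀−1)/N) = 64 / (1 + 63/200) = 64 / 1.3150 ≈ 48.67.
Rounding up, n = 49.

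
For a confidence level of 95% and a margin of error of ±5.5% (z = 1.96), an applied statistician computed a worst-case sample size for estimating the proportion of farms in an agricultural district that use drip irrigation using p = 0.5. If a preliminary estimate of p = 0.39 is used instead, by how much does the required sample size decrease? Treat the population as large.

15

Conservative (p = 0.5): n = 1.96² × 0.25 / 0.055² ≈ 317.49 → 318.
Using p = 0.39: p(1−p) = 0.2379, so n = 1.96² × 0.2379 / 0.055² ≈ 302.12 → 303.
Reduction: 318 − 303 = 15.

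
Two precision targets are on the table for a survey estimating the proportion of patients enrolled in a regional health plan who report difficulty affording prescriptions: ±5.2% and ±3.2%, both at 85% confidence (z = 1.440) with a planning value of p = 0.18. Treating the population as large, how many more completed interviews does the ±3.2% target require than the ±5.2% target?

At ±5.2%: n = 1.440² × 0.1476 / 0.052² ≈ 113.19 → 114.
At ±3.2%: n = 1.440² × 0.1476 / 0.032² ≈ 298.89 → 299.
Additional respondents: 299 − 114 = 185.

185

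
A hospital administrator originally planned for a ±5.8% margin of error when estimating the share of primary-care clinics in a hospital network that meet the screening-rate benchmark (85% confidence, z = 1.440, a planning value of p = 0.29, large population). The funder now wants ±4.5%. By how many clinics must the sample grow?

84

At ±5.8%: n = 1.440² × 0.2059 / 0.058² ≈ 126.92 → 127.
At ±4.5%: n = 1.440² × 0.2059 / 0.045² ≈ 210.84 → 211.
Additional respondents: 211 − 127 = 84.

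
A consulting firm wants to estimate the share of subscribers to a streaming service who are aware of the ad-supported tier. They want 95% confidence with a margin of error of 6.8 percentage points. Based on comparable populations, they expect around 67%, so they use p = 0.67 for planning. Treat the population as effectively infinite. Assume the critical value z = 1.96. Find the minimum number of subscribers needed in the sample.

With p = 0.67, p(1−p) = 0.2211.
n = z²·p(1−p)/E² = 1.96² × 0.2211 / 0.068² = 3.8416 × 0.2211 / 0.004624 ≈ 183.69.
Rounding up gives n = 184.

184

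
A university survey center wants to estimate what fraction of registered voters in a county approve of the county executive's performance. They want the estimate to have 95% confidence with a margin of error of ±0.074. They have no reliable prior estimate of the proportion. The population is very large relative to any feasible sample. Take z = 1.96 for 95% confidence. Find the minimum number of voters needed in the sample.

176

With no prior estimate, use p = 0.5, giving p(1−p) = 0.25.
n = z²·p(1−p)/E² = 1.96² × 0.2500 / 0.074² = 3.8416 × 0.2500 / 0.005476 ≈ 175.38.
Rounding up gives n = 176.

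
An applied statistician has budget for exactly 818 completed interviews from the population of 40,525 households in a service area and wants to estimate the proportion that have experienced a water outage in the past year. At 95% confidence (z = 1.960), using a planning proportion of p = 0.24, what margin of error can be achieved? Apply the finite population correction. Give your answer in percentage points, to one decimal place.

2.9

Finite-population factor: (N−n)/(N−1) = (40525−818)/(40525−1) = 0.9798.
SE(p̂) = √[p(1−p)/n · (N−n)/(N−1)] = √[0.1824/818 × 0.9798] = 0.01478.
E = z × SE = 1.960 × 0.01478 = 0.02897 ≈ 2.9 percentage points.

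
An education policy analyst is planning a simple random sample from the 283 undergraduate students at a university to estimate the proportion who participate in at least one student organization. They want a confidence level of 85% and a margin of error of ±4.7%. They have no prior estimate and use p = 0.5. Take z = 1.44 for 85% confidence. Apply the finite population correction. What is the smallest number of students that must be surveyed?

Unadjusted: n₀ = 1.44² × 0.50 × 0.50 / 0.047² ≈ 234.68, so n₀ = 235.
Finite population correction with N = 283: n = n₀ / (1 + (n₀−1)/N) = 235 / (1 + 234/283) = 235 / 1.8269 ≈ 128.64.
Rounding up, n = 129.

129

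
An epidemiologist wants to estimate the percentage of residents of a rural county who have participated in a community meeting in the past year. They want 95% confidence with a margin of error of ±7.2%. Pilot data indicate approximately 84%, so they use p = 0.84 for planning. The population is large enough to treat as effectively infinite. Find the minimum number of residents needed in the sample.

For 95% confidence, z = 1.96.
With p = 0.84, p(1−p) = 0.1344.
n = z²·p(1−p)/E² = 1.96² × 0.1344 / 0.072² = 3.8416 × 0.1344 / 0.005184 ≈ 99.60.
Rounding up gives n = 100.

100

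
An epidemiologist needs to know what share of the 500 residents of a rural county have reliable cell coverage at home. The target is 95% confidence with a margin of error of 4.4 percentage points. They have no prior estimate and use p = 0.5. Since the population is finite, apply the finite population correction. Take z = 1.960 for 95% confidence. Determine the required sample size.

250

Unadjusted: n₀ = 1.960² × 0.50 × 0.50 / 0.044² ≈ 496.07, so n₀ = 497.
Finite population correction with N = 500: n = n₀ / (1 + (n₀−1)/N) = 497 / (1 + 496/500) = 497 / 1.9920 ≈ 249.50.
Rounding up, n = 250.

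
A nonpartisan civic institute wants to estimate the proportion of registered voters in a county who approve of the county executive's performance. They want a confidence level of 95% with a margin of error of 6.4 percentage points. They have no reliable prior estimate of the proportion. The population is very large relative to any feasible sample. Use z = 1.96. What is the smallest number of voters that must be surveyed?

With no prior estimate, use p = 0.5, giving p(1−p) = 0.25.
n = z²·p(1−p)/E² = 1.96² × 0.2500 / 0.064² = 3.8416 × 0.2500 / 0.004096 ≈ 234.47.
Rounding up gives n = 235.

235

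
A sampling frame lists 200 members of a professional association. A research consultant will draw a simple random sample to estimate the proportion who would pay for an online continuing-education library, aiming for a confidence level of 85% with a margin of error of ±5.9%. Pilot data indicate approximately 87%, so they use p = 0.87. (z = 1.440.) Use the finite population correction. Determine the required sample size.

Unadjusted: n₀ = 1.440² × 0.87 × 0.13 / 0.059² ≈ 67.37, so n₀ = 68.
Finite population correction with N = 200: n = n₀ / (1 + (n₀−1)/N) = 68 / (1 + 67/200) = 68 / 1.3350 ≈ 50.94.
Rounding up, n = 51.

51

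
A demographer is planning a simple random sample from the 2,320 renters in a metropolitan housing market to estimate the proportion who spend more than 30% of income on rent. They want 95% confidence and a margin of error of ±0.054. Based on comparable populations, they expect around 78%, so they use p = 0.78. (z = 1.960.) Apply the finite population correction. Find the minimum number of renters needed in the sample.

Unadjusted: n₀ = 1.960² × 0.78 × 0.22 / 0.054² ≈ 226.07, so n₀ = 227.
Finite population correction with N = 2,320: n = n₀ / (1 + (n₀−1)/N) = 227 / (1 + 226/2320) = 227 / 1.0974 ≈ 206.85.
Rounding up, n = 207.

207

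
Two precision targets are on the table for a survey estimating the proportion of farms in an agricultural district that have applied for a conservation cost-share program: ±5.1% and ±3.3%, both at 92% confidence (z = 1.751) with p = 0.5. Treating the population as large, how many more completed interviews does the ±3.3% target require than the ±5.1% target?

At ±5.1%: n = 1.751² × 0.2500 / 0.051² ≈ 294.69 → 295.
At ±3.3%: n = 1.751² × 0.2500 / 0.033² ≈ 703.86 → 704.
Additional respondents: 704 − 295 = 409.

409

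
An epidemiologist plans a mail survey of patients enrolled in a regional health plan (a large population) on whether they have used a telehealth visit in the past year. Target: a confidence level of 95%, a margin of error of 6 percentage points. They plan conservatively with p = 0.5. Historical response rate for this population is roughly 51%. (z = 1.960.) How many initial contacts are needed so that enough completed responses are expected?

Completed interviews needed: n₀ = 1.960² × 0.2500 / 0.060² ≈ 266.78 → 267.
At a 51% response rate, contacts needed = 267 / 0.51 ≈ 523.53 → 524.

524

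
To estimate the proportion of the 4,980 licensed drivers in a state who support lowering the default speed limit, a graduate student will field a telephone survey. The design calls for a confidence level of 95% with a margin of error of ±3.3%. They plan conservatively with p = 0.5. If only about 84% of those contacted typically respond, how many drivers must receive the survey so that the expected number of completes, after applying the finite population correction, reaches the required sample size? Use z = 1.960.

893

Completed interviews needed (unadjusted): n₀ = 1.960² × 0.2500 / 0.033² ≈ 881.91 → 882.
FPC for N = 4,980: n = 882 / (1 + 881/4980) = 882 / 1.1769 ≈ 749.42 → 750.
At an 84% response rate, contacts needed = 750 / 0.84 ≈ 892.86 → 893.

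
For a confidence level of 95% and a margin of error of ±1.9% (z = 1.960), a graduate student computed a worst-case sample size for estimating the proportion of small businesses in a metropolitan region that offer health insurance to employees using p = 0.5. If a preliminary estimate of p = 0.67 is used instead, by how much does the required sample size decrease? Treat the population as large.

Conservative (p = 0.5): n = 1.960² × 0.25 / 0.019² ≈ 2660.39 → 2661.
Using p = 0.67: p(1−p) = 0.2211, so n = 1.960² × 0.2211 / 0.019² ≈ 2352.85 → 2353.
Reduction: 2661 − 2353 = 308.

308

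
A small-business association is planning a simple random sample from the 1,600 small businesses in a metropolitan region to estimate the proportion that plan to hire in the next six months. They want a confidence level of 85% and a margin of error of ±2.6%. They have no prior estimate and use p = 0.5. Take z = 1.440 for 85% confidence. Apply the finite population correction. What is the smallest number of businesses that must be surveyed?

519

Unadjusted: n₀ = 1.440² × 0.50 × 0.50 / 0.026² ≈ 766.86, so n₀ = 767.
Finite population correction with N = 1,600: n = n₀ / (1 + (n₀−1)/N) = 767 / (1 + 766/1600) = 767 / 1.4788 ≈ 518.68.
Rounding up, n = 519.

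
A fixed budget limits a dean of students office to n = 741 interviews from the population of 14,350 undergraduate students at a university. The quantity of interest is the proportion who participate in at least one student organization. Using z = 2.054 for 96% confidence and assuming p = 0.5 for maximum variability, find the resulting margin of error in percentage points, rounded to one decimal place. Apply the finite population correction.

Finite-population factor: (N−n)/(N−1) = (14350−741)/(14350−1) = 0.9484.
SE(p̂) = √[p(1−p)/n · (N−n)/(N−1)] = √[0.2500/741 × 0.9484] = 0.01789.
E = z × SE = 2.054 × 0.01789 = 0.03674 ≈ 3.7 percentage points.

3.7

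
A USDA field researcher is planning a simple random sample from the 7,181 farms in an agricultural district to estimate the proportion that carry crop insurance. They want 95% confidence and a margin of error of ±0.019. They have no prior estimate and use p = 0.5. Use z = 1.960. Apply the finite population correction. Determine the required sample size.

Unadjusted: n₀ = 1.960² × 0.50 × 0.50 / 0.019² ≈ 2660.39, so n₀ = 2661.
Finite population correction with N = 7,181: n = n₀ / (1 + (n₀−1)/N) = 2661 / (1 + 2660/7181) = 2661 / 1.3704 ≈ 1941.74.
Rounding up, n = 1942.

1942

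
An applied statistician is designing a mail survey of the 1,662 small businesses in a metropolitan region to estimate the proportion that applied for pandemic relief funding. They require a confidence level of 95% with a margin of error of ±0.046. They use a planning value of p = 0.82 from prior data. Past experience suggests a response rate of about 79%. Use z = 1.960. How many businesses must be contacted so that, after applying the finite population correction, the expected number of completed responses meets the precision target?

Completed interviews needed (unadjusted): n₀ = 1.960² × 0.1476 / 0.046² ≈ 267.97 → 268.
FPC for N = 1,662: n = 268 / (1 + 267/1662) = 268 / 1.1606 ≈ 230.91 → 231.
At a 79% response rate, contacts needed = 231 / 0.79 ≈ 292.41 → 293.

293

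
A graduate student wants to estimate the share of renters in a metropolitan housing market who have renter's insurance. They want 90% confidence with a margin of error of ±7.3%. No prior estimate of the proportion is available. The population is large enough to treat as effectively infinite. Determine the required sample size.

127

For 90% confidence, z = 1.645.
With no prior estimate, use p = 0.5, giving p(1−p) = 0.25.
n = z²·p(1−p)/E² = 1.645² × 0.2500 / 0.073² = 2.7060 × 0.2500 / 0.005329 ≈ 126.95.
Rounding up gives n = 127.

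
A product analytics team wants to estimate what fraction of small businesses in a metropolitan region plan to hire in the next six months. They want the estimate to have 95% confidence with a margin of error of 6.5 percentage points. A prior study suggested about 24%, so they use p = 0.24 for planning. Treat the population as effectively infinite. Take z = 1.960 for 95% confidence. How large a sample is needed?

166

With p = 0.24, p(1−p) = 0.1824.
n = z²·p(1−p)/E² = 1.960² × 0.1824 / 0.065² = 3.8416 × 0.1824 / 0.004225 ≈ 165.85.
Rounding up gives n = 166.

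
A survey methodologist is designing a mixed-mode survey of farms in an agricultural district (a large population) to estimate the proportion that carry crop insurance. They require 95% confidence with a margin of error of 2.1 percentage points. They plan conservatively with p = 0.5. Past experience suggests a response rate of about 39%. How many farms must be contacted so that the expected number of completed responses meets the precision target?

For 95% confidence, z = 1.96.
Completed interviews needed: n₀ = 1.96² × 0.2500 / 0.021² ≈ 2177.78 → 2178.
At a 39% response rate, contacts needed = 2178 / 0.39 ≈ 5584.62 → 5585.

5585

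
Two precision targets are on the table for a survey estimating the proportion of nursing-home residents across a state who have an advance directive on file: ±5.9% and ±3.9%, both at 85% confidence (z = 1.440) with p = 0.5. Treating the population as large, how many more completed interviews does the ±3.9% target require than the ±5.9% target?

At ±5.9%: n = 1.440² × 0.2500 / 0.059² ≈ 148.92 → 149.
At ±3.9%: n = 1.440² × 0.2500 / 0.039² ≈ 340.83 → 341.
Additional respondents: 341 − 149 = 192.

192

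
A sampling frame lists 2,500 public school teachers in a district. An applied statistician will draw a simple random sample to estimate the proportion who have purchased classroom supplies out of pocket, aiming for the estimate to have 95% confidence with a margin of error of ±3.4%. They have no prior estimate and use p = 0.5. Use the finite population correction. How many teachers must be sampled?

624

For 95% confidence, z = 1.960.
Unadjusted: n₀ = 1.960² × 0.50 × 0.50 / 0.034² ≈ 830.80, so n₀ = 831.
Finite population correction with N = 2,500: n = n₀ / (1 + (n₀−1)/N) = 831 / (1 + 830/2500) = 831 / 1.3320 ≈ 623.87.
Rounding up, n = 624.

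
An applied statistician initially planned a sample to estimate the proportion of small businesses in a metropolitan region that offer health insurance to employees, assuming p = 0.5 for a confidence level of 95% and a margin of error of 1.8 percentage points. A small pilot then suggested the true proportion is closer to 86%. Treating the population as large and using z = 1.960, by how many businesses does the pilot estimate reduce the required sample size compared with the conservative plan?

1537

Conservative (p = 0.5): n = 1.960² × 0.25 / 0.018² ≈ 2964.20 → 2965.
Using p = 0.86: p(1−p) = 0.1204, so n = 1.960² × 0.1204 / 0.018² ≈ 1427.56 → 1428.
Reduction: 2965 − 1428 = 1537.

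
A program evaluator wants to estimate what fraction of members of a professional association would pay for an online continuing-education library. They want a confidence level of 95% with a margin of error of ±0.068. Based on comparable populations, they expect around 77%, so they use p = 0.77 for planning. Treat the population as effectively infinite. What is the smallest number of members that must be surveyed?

For 95% confidence, z = 1.96.
With p = 0.77, p(1−p) = 0.1771.
n = z²·p(1−p)/E² = 1.96² × 0.1771 / 0.068² = 3.8416 × 0.1771 / 0.004624 ≈ 147.13.
Rounding up gives n = 148.

148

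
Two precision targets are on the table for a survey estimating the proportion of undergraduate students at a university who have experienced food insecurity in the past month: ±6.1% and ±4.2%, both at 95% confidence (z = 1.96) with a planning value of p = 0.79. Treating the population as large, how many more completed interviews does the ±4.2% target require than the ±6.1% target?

190

At ±6.1%: n = 1.96² × 0.1659 / 0.061² ≈ 171.28 → 172.
At ±4.2%: n = 1.96² × 0.1659 / 0.042² ≈ 361.29 → 362.
Additional respondents: 362 − 172 = 190.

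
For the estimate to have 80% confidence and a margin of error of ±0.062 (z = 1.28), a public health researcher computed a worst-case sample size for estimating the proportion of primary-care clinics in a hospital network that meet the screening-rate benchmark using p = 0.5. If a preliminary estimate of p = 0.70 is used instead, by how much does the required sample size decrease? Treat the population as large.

Conservative (p = 0.5): n = 1.28² × 0.25 / 0.062² ≈ 106.56 → 107.
Using p = 0.70: p(1−p) = 0.2100, so n = 1.28² × 0.2100 / 0.062² ≈ 89.51 → 90.
Reduction: 107 − 90 = 17.

17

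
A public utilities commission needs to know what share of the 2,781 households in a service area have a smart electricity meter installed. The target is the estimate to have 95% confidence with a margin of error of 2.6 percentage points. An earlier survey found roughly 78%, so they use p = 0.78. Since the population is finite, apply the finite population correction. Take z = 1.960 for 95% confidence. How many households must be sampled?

723

Unadjusted: n₀ = 1.960² × 0.78 × 0.22 / 0.026² ≈ 975.18, so n₀ = 976.
Finite population correction with N = 2,781: n = n₀ / (1 + (n₀−1)/N) = 976 / (1 + 975/2781) = 976 / 1.3506 ≈ 722.65.
Rounding up, n = 723.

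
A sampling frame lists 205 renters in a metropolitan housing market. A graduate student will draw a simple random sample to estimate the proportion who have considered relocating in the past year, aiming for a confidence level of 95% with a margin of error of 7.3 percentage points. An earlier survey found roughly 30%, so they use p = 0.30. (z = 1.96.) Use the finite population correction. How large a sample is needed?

Unadjusted: n₀ = 1.96² × 0.30 × 0.70 / 0.073² ≈ 151.39, so n₀ = 152.
Finite population correction with N = 205: n = n₀ / (1 + (n₀−1)/N) = 152 / (1 + 151/205) = 152 / 1.7366 ≈ 87.53.
Rounding up, n = 88.

88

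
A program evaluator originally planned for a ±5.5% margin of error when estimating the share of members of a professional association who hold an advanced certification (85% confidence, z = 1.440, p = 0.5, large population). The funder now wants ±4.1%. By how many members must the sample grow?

At ±5.5%: n = 1.440² × 0.2500 / 0.055² ≈ 171.37 → 172.
At ±4.1%: n = 1.440² × 0.2500 / 0.041² ≈ 308.39 → 309.
Additional respondents: 309 − 172 = 137.

137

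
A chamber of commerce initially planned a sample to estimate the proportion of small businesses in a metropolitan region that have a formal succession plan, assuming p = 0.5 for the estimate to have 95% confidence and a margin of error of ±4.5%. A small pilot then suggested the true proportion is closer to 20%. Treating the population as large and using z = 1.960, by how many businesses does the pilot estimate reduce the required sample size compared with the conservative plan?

171

Conservative (p = 0.5): n = 1.960² × 0.25 / 0.045² ≈ 474.27 → 475.
Using p = 0.20: p(1−p) = 0.1600, so n = 1.960² × 0.1600 / 0.045² ≈ 303.53 → 304.
Reduction: 475 − 304 = 171.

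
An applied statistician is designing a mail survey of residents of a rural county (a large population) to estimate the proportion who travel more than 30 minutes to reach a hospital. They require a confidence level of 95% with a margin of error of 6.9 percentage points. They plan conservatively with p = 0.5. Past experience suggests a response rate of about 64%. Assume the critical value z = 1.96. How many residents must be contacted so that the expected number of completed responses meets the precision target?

Completed interviews needed: n₀ = 1.96² × 0.2500 / 0.069² ≈ 201.72 → 202.
At a 64% response rate, contacts needed = 202 / 0.64 ≈ 315.62 → 316.

316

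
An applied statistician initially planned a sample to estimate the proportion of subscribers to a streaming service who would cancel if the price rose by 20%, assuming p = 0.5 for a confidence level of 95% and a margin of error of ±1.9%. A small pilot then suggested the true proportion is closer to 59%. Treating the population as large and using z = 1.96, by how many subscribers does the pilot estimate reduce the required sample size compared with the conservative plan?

86

Conservative (p = 0.5): n = 1.96² × 0.25 / 0.019² ≈ 2660.39 → 2661.
Using p = 0.59: p(1−p) = 0.2419, so n = 1.96² × 0.2419 / 0.019² ≈ 2574.19 → 2575.
Reduction: 2661 − 2575 = 86.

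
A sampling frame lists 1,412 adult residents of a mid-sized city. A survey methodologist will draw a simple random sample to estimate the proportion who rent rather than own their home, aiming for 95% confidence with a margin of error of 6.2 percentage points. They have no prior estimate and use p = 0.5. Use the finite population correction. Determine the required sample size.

For 95% confidence, z = 1.960.
Unadjusted: n₀ = 1.960² × 0.50 × 0.50 / 0.062² ≈ 249.84, so n₀ = 250.
Finite population correction with N = 1,412: n = n₀ / (1 + (n₀−1)/N) = 250 / (1 + 249/1412) = 250 / 1.1763 ≈ 212.52.
Rounding up, n = 213.

213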